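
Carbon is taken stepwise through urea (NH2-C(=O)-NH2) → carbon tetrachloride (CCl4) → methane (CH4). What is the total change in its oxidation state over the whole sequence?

-8

Carbon oxidation states along the series — urea: +4, carbon tetrachloride: +4, methane: -4.
Net change = -4 − (+4) = -8.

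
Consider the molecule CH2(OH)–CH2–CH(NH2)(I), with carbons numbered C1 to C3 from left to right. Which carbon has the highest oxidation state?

C3

Assign +1 per bond to O/N/halogen, −1 per bond to H or an electropositive element, and 0 per bond to carbon. Tallying each carbon:
C1: 1C, 2H, 1O → 0 − 2 + 1 = -1
C2: 2C, 2H → 0 − 2 = -2
C3: 1C, 1H, 1N, 1I → 0 − 1 + 1 + 1 = +1
The most oxidised carbon is C3 at +1.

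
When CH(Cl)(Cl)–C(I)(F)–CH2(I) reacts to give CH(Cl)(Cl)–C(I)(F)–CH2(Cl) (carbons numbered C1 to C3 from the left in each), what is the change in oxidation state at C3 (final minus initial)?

Before: C3 has 1 bond to C, 2 bonds to H, 1 bond to I → oxidation state -1.
After: C3 has 1 bond to C, 2 bonds to H, 1 bond to Cl → oxidation state -1.
Δ = -1 − (-1) = 0, so no net redox change at C3.

0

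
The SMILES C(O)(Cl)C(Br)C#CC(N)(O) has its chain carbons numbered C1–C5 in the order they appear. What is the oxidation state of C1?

C1 has one bond to C (0), one bond to O (+1), one bond to H (-1), one bond to Cl (+1).
Oxidation state = 0 + 1 − 1 + 1 = +1.

+1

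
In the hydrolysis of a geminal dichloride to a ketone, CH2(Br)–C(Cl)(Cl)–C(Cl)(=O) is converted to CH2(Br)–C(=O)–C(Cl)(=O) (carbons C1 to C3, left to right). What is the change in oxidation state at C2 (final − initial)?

0

Before: C2 has 2 bonds to C, 2 bonds to Cl → oxidation state +2.
After: C2 has 2 bonds to C, 2 bonds to O → oxidation state +2.
Δ = +2 − (+2) = 0, so no net redox change at C2.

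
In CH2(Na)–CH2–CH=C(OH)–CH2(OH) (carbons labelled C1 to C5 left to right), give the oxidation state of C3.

-1

Assign +1 per bond to O/N/halogen, −1 per bond to H or an electropositive element, and 0 per bond to carbon.
C3 has one bond to C (0), a double bond to C (2×0 = 0), one bond to H (-1).
Oxidation state = 0 + 0 − 1 = -1.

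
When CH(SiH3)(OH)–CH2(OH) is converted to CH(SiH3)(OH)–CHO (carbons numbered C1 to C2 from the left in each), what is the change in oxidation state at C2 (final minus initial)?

+2

Before: C2 has 1 bond to C, 2 bonds to H, 1 bond to O → oxidation state -1.
After: C2 has 1 bond to C, 1 bond to H, 2 bonds to O → oxidation state +1.
Δ = +1 − (-1) = +2, so this is an oxidation at C2.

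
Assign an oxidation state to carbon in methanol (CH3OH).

The carbon has one bond to H (-1), one bond to H (-1), one bond to H (-1), one bond to O (+1).
Oxidation state = -1 − 1 − 1 + 1 = -2.

-2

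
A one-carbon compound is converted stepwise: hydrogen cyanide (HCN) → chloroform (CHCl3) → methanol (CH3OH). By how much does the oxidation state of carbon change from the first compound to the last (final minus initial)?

Carbon oxidation states along the series — hydrogen cyanide: +2, chloroform: +2, methanol: -2.
Net change = -2 − (+2) = -4.

-4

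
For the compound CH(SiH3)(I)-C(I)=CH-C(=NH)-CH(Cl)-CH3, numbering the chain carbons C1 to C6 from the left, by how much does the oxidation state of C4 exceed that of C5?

C4: 2C, 2N → 0 + 2 = +2
C5: 2C, 1H, 1Cl → 0 − 1 + 1 = 0
Difference: +2 − (0) = +2.

+2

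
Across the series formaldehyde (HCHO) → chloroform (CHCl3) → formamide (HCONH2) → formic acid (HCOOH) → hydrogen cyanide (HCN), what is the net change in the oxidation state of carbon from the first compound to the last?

Carbon oxidation states along the series — formaldehyde: 0, chloroform: +2, formamide: +2, formic acid: +2, hydrogen cyanide: +2.
Net change = +2 − (0) = +2.

+2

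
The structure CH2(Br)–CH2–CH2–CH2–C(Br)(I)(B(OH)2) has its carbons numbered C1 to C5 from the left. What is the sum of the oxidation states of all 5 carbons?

-6

Tallying each carbon's bonds:
C1: 1C, 2H, 1Br → 0 − 2 + 1 = -1
C2: 2C, 2H → 0 − 2 = -2
C3: 2C, 2H → 0 − 2 = -2
C4: 2C, 2H → 0 − 2 = -2
C5: 1C, 1Br, 1I, 1B → 0 + 1 + 1 − 1 = +1
Sum = -1 − 2 − 2 − 2 + 1 = -6.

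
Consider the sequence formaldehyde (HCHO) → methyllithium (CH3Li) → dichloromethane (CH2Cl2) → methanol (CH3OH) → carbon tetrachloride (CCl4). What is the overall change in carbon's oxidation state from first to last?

+4

Carbon oxidation states along the series — formaldehyde: 0, methyllithium: -4, dichloromethane: 0, methanol: -2, carbon tetrachloride: +4.
Net change = +4 − (0) = +4.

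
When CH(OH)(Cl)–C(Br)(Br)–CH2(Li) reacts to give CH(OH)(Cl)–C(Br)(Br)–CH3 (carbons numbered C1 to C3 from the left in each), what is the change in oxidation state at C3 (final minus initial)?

Before: C3 has 1 bond to C, 2 bonds to H, 1 bond to Li → oxidation state -3.
After: C3 has 1 bond to C, 3 bonds to H → oxidation state -3.
Δ = -3 − (-3) = 0, so no net redox change at C3.

0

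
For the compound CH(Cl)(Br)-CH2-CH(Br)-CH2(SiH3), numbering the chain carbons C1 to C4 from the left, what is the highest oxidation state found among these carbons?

Bonds to more-electronegative neighbours contribute +1 each, bonds to H or metals contribute −1 each, and C–C bonds contribute 0. Tallying each carbon:
C1: 1C, 1H, 1Cl, 1Br → 0 − 1 + 1 + 1 = +1
C2: 2C, 2H → 0 − 2 = -2
C3: 2C, 1H, 1Br → 0 − 1 + 1 = 0
C4: 1C, 2H, 1Si → 0 − 2 − 1 = -3
The highest value is +1.

+1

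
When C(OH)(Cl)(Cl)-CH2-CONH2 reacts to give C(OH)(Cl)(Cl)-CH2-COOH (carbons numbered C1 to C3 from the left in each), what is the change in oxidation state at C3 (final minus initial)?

0

Before: C3 has 1 bond to C, 2 bonds to O, 1 bond to N → oxidation state +3.
After: C3 has 1 bond to C, 3 bonds to O → oxidation state +3.
Δ = +3 − (+3) = 0, so no net redox change at C3.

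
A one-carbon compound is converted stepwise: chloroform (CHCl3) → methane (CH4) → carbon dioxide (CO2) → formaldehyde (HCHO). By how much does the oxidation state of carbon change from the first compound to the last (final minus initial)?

-2

Carbon oxidation states along the series — chloroform: +2, methane: -4, carbon dioxide: +4, formaldehyde: 0.
Net change = 0 − (+2) = -2.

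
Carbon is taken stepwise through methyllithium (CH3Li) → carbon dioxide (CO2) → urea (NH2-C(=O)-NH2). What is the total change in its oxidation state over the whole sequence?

Carbon oxidation states along the series — methyllithium: -4, carbon dioxide: +4, urea: +4.
Net change = +4 − (-4) = +8.

+8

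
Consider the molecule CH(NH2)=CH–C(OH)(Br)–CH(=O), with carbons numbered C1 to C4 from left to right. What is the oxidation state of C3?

+2

Each bond to a more electronegative atom (O, N, halogen) counts +1, each bond to a less electronegative atom (H, metal, B, Si) counts −1, and each C–C bond counts 0.
C3 has one bond to C (0), one bond to C (0), one bond to O (+1), one bond to Br (+1).
Oxidation state = 0 + 0 + 1 + 1 = +2.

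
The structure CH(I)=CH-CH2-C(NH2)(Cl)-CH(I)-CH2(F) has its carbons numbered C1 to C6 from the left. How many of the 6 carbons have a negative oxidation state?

3

Tallying each carbon's bonds:
C1: 2C, 1H, 1I → 0 − 1 + 1 = 0
C2: 3C, 1H → 0 − 1 = -1
C3: 2C, 2H → 0 − 2 = -2
C4: 2C, 1N, 1Cl → 0 + 1 + 1 = +2
C5: 2C, 1H, 1I → 0 − 1 + 1 = 0
C6: 1C, 2H, 1F → 0 − 2 + 1 = -1
3 carbons (C2, C3, C6) meet the condition.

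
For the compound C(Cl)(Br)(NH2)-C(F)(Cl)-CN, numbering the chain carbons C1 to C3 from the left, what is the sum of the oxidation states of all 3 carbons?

+8

Count +1 for every bond to an atom more electronegative than carbon and −1 for every bond to one less electronegative; C–C bonds are 0. Tallying each carbon:
C1: 1C, 1N, 1Cl, 1Br → 0 + 1 + 1 + 1 = +3
C2: 2C, 1F, 1Cl → 0 + 1 + 1 = +2
C3: 1C, 3N → 0 + 3 = +3
Sum = +3 + 2 + 3 = +8.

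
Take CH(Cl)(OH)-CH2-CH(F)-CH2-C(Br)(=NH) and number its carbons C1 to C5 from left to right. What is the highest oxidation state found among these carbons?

Tallying each carbon's bonds:
C1: 1C, 1H, 1O, 1Cl → 0 − 1 + 1 + 1 = +1
C2: 2C, 2H → 0 − 2 = -2
C3: 2C, 1H, 1F → 0 − 1 + 1 = 0
C4: 2C, 2H → 0 − 2 = -2
C5: 1C, 2N, 1Br → 0 + 2 + 1 = +3
The highest value is +3.

+3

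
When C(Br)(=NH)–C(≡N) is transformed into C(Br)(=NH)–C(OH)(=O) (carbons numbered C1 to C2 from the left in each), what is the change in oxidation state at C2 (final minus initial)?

0

Before: C2 has 1 bond to C, 3 bonds to N → oxidation state +3.
After: C2 has 1 bond to C, 3 bonds to O → oxidation state +3.
Δ = +3 − (+3) = 0, so no net redox change at C2.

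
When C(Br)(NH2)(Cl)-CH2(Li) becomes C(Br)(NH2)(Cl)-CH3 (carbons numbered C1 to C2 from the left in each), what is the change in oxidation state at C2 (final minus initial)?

0

Before: C2 has 1 bond to C, 2 bonds to H, 1 bond to Li → oxidation state -3.
After: C2 has 1 bond to C, 3 bonds to H → oxidation state -3.
Δ = -3 − (-3) = 0, so no net redox change at C2.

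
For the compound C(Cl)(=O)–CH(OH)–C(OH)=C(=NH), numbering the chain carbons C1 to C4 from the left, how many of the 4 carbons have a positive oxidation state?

3

Bonds to more-electronegative neighbours contribute +1 each, bonds to H or metals contribute −1 each, and C–C bonds contribute 0. Tallying each carbon:
C1: 1C, 2O, 1Cl → 0 + 2 + 1 = +3
C2: 2C, 1H, 1O → 0 − 1 + 1 = 0
C3: 3C, 1O → 0 + 1 = +1
C4: 2C, 2N → 0 + 2 = +2
3 carbons (C1, C3, C4) meet the condition.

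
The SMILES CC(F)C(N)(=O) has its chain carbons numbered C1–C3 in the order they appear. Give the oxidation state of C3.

+3

C3 has one bond to C (0), one bond to N (+1), a double bond to O (2×+1 = +2).
Oxidation state = 0 + 1 + 2 = +3.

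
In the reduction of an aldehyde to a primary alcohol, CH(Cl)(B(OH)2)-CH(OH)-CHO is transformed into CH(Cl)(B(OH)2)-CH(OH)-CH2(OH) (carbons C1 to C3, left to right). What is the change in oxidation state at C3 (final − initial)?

Before: C3 has 1 bond to C, 1 bond to H, 2 bonds to O → oxidation state +1.
After: C3 has 1 bond to C, 2 bonds to H, 1 bond to O → oxidation state -1.
Δ = -1 − (+1) = -2, so this is a reduction at C3.

-2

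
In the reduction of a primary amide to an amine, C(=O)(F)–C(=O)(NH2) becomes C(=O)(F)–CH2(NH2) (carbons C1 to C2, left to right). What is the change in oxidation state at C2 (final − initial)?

-4

Before: C2 has 1 bond to C, 2 bonds to O, 1 bond to N → oxidation state +3.
After: C2 has 1 bond to C, 2 bonds to H, 1 bond to N → oxidation state -1.
Δ = -1 − (+3) = -4, so this is a reduction at C2.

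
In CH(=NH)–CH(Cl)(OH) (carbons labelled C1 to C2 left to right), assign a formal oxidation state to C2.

Bonds to more-electronegative neighbours contribute +1 each, bonds to H or metals contribute −1 each, and C–C bonds contribute 0.
C2 has one bond to C (0), one bond to H (-1), one bond to Cl (+1), one bond to O (+1).
Oxidation state = 0 − 1 + 1 + 1 = +1.

+1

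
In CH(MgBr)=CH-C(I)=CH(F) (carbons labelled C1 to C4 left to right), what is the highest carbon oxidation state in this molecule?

Tallying each carbon's bonds:
C1: 2C, 1H, 1Mg → 0 − 1 − 1 = -2
C2: 3C, 1H → 0 − 1 = -1
C3: 3C, 1I → 0 + 1 = +1
C4: 2C, 1H, 1F → 0 − 1 + 1 = 0
The highest value is +1.

+1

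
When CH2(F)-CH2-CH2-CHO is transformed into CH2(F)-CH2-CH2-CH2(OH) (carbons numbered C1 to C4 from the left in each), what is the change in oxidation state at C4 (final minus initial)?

Before: C4 has 1 bond to C, 1 bond to H, 2 bonds to O → oxidation state +1.
After: C4 has 1 bond to C, 2 bonds to H, 1 bond to O → oxidation state -1.
Δ = -1 − (+1) = -2, so this is a reduction at C4.

-2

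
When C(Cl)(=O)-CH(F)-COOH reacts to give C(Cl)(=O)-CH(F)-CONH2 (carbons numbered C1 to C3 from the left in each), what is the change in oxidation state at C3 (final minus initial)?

Before: C3 has 1 bond to C, 3 bonds to O → oxidation state +3.
After: C3 has 1 bond to C, 2 bonds to O, 1 bond to N → oxidation state +3.
Δ = +3 − (+3) = 0, so no net redox change at C3.

0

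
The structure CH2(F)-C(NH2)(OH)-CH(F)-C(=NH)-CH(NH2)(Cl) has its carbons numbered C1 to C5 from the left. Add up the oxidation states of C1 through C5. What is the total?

Assign +1 per bond to O/N/halogen, −1 per bond to H or an electropositive element, and 0 per bond to carbon. Tallying each carbon:
C1: 1C, 2H, 1F → 0 − 2 + 1 = -1
C2: 2C, 1O, 1N → 0 + 1 + 1 = +2
C3: 2C, 1H, 1F → 0 − 1 + 1 = 0
C4: 2C, 2N → 0 + 2 = +2
C5: 1C, 1H, 1N, 1Cl → 0 − 1 + 1 + 1 = +1
Sum = -1 + 2 + 0 + 2 + 1 = +4.

+4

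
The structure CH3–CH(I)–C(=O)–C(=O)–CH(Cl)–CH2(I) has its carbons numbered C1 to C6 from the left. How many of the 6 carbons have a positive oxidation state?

Tallying each carbon's bonds:
C1: 1C, 3H → 0 − 3 = -3
C2: 2C, 1H, 1I → 0 − 1 + 1 = 0
C3: 2C, 2O → 0 + 2 = +2
C4: 2C, 2O → 0 + 2 = +2
C5: 2C, 1H, 1Cl → 0 − 1 + 1 = 0
C6: 1C, 2H, 1I → 0 − 2 + 1 = -1
2 carbons (C3, C4) meet the condition.

2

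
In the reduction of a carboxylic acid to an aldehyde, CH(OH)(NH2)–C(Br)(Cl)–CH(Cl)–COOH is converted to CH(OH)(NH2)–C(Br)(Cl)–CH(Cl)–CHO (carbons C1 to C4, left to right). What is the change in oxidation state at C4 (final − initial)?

Before: C4 has 1 bond to C, 3 bonds to O → oxidation state +3.
After: C4 has 1 bond to C, 1 bond to H, 2 bonds to O → oxidation state +1.
Δ = +1 − (+3) = -2, so this is a reduction at C4.

-2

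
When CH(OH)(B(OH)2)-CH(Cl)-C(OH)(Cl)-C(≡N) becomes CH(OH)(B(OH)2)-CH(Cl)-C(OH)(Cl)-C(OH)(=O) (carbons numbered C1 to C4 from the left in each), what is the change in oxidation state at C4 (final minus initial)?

0

Before: C4 has 1 bond to C, 3 bonds to N → oxidation state +3.
After: C4 has 1 bond to C, 3 bonds to O → oxidation state +3.
Δ = +3 − (+3) = 0, so no net redox change at C4.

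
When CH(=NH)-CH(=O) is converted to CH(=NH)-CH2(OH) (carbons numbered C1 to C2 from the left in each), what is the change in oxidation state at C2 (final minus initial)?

-2

Before: C2 has 1 bond to C, 1 bond to H, 2 bonds to O → oxidation state +1.
After: C2 has 1 bond to C, 2 bonds to H, 1 bond to O → oxidation state -1.
Δ = -1 − (+1) = -2, so this is a reduction at C2.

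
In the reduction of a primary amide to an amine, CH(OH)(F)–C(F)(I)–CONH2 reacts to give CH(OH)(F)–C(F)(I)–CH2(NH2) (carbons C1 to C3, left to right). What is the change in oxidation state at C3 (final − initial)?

-4

Before: C3 has 1 bond to C, 2 bonds to O, 1 bond to N → oxidation state +3.
After: C3 has 1 bond to C, 2 bonds to H, 1 bond to N → oxidation state -1.
Δ = -1 − (+3) = -4, so this is a reduction at C3.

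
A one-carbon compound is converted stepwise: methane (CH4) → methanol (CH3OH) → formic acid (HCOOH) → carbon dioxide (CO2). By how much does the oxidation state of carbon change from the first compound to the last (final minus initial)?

Carbon oxidation states along the series — methane: -4, methanol: -2, formic acid: +2, carbon dioxide: +4.
Net change = +4 − (-4) = +8.

+8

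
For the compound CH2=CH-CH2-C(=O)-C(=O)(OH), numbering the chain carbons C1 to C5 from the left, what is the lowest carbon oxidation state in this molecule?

Count +1 for every bond to an atom more electronegative than carbon and −1 for every bond to one less electronegative; C–C bonds are 0. Tallying each carbon:
C1: 2C, 2H → 0 − 2 = -2
C2: 3C, 1H → 0 − 1 = -1
C3: 2C, 2H → 0 − 2 = -2
C4: 2C, 2O → 0 + 2 = +2
C5: 1C, 3O → 0 + 3 = +3
The lowest value is -2.

-2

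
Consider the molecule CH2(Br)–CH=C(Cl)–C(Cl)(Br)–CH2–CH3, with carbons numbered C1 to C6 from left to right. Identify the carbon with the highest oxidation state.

C4

Tallying each carbon's bonds:
C1: 1C, 2H, 1Br → 0 − 2 + 1 = -1
C2: 3C, 1H → 0 − 1 = -1
C3: 3C, 1Cl → 0 + 1 = +1
C4: 2C, 1Cl, 1Br → 0 + 1 + 1 = +2
C5: 2C, 2H → 0 − 2 = -2
C6: 1C, 3H → 0 − 3 = -3
The most oxidised carbon is C4 at +2.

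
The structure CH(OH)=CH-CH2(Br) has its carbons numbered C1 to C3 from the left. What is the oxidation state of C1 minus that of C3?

+1

C1: 2C, 1H, 1O → 0 − 1 + 1 = 0
C3: 1C, 2H, 1Br → 0 − 2 + 1 = -1
Difference: 0 − (-1) = +1.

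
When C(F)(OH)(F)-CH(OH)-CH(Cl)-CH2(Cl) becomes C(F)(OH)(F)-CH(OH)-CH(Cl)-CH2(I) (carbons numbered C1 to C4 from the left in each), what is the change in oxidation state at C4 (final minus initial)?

Before: C4 has 1 bond to C, 2 bonds to H, 1 bond to Cl → oxidation state -1.
After: C4 has 1 bond to C, 2 bonds to H, 1 bond to I → oxidation state -1.
Δ = -1 − (-1) = 0, so no net redox change at C4.

0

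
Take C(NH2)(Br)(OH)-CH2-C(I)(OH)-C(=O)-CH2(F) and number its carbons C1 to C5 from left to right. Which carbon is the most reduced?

C2

Tallying each carbon's bonds:
C1: 1C, 1O, 1N, 1Br → 0 + 1 + 1 + 1 = +3
C2: 2C, 2H → 0 − 2 = -2
C3: 2C, 1O, 1I → 0 + 1 + 1 = +2
C4: 2C, 2O → 0 + 2 = +2
C5: 1C, 2H, 1F → 0 − 2 + 1 = -1
The most reduced carbon is C2 at -2.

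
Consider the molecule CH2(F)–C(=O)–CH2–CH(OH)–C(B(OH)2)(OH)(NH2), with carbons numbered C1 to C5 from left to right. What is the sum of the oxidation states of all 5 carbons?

0

Tallying each carbon's bonds:
C1: 1C, 2H, 1F → 0 − 2 + 1 = -1
C2: 2C, 2O → 0 + 2 = +2
C3: 2C, 2H → 0 − 2 = -2
C4: 2C, 1H, 1O → 0 − 1 + 1 = 0
C5: 1C, 1O, 1N, 1B → 0 + 1 + 1 − 1 = +1
Sum = -1 + 2 − 2 + 0 + 1 = 0.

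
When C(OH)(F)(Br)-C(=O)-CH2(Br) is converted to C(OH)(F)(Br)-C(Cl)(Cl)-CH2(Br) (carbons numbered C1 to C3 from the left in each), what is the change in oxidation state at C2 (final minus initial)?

Before: C2 has 2 bonds to C, 2 bonds to O → oxidation state +2.
After: C2 has 2 bonds to C, 2 bonds to Cl → oxidation state +2.
Δ = +2 − (+2) = 0, so no net redox change at C2.

0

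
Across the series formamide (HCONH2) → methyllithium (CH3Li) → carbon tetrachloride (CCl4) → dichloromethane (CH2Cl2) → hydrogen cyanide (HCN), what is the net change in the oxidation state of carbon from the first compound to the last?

0

Carbon oxidation states along the series — formamide: +2, methyllithium: -4, carbon tetrachloride: +4, dichloromethane: 0, hydrogen cyanide: +2.
Net change = +2 − (+2) = 0.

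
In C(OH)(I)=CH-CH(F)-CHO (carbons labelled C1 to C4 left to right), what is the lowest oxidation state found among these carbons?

-1

Tallying each carbon's bonds:
C1: 2C, 1O, 1I → 0 + 1 + 1 = +2
C2: 3C, 1H → 0 − 1 = -1
C3: 2C, 1H, 1F → 0 − 1 + 1 = 0
C4: 1C, 1H, 2O → 0 − 1 + 2 = +1
The lowest value is -1.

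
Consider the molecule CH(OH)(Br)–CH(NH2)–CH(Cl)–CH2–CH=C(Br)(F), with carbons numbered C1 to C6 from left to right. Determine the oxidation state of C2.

Bonds to more-electronegative neighbours contribute +1 each, bonds to H or metals contribute −1 each, and C–C bonds contribute 0.
C2 has one bond to C (0), one bond to C (0), one bond to N (+1), one bond to H (-1).
Oxidation state = 0 + 0 + 1 − 1 = 0.

0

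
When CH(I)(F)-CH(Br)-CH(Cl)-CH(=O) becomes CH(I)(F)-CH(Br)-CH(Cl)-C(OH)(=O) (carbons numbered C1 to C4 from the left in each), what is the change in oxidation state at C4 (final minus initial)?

+2

Before: C4 has 1 bond to C, 1 bond to H, 2 bonds to O → oxidation state +1.
After: C4 has 1 bond to C, 3 bonds to O → oxidation state +3.
Δ = +3 − (+1) = +2, so this is an oxidation at C4.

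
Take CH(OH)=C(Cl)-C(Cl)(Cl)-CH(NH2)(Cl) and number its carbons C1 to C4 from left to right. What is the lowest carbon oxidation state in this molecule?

0

Tallying each carbon's bonds:
C1: 2C, 1H, 1O → 0 − 1 + 1 = 0
C2: 3C, 1Cl → 0 + 1 = +1
C3: 2C, 2Cl → 0 + 2 = +2
C4: 1C, 1H, 1N, 1Cl → 0 − 1 + 1 + 1 = +1
The lowest value is 0.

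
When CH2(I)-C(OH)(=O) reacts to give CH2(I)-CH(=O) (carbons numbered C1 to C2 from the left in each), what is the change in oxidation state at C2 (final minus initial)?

-2

Before: C2 has 1 bond to C, 3 bonds to O → oxidation state +3.
After: C2 has 1 bond to C, 1 bond to H, 2 bonds to O → oxidation state +1.
Δ = +1 − (+3) = -2, so this is a reduction at C2.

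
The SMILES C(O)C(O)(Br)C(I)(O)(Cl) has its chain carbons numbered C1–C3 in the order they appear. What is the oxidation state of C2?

C2 has one bond to C (0), one bond to C (0), one bond to O (+1), one bond to Br (+1).
Oxidation state = 0 + 0 + 1 + 1 = +2.

+2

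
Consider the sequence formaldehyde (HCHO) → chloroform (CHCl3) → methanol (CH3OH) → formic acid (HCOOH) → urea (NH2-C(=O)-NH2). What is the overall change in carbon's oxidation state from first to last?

Carbon oxidation states along the series — formaldehyde: 0, chloroform: +2, methanol: -2, formic acid: +2, urea: +4.
Net change = +4 − (0) = +4.

+4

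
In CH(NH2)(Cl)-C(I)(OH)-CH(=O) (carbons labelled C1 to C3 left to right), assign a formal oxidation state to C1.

Each bond to a more electronegative atom (O, N, halogen) counts +1, each bond to a less electronegative atom (H, metal, B, Si) counts −1, and each C–C bond counts 0.
C1 has one bond to C (0), one bond to N (+1), one bond to H (-1), one bond to Cl (+1).
Oxidation state = 0 + 1 − 1 + 1 = +1.

+1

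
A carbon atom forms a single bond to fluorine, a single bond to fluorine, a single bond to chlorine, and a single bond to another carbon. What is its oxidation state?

Each bond to a more electronegative atom (O, N, halogen) counts +1, each bond to a less electronegative atom (H, metal, B, Si) counts −1, and each C–C bond counts 0.
The carbon has one bond to C (0), one bond to Cl (+1), one bond to F (+1), one bond to F (+1).
Oxidation state = 0 + 1 + 1 + 1 = +3.

+3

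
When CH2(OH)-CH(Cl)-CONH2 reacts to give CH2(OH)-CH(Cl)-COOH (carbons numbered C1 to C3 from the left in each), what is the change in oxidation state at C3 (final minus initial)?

Before: C3 has 1 bond to C, 2 bonds to O, 1 bond to N → oxidation state +3.
After: C3 has 1 bond to C, 3 bonds to O → oxidation state +3.
Δ = +3 − (+3) = 0, so no net redox change at C3.

0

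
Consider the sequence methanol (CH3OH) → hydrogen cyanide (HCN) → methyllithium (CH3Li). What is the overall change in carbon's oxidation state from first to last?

-2

Carbon oxidation states along the series — methanol: -2, hydrogen cyanide: +2, methyllithium: -4.
Net change = -4 − (-2) = -2.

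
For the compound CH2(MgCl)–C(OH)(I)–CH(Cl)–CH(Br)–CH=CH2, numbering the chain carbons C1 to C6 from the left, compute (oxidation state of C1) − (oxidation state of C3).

-3

C1: 1C, 2H, 1Mg → 0 − 2 − 1 = -3
C3: 2C, 1H, 1Cl → 0 − 1 + 1 = 0
Difference: -3 − (0) = -3.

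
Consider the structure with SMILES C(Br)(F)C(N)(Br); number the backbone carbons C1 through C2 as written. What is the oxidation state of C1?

+1

Each bond to a more electronegative atom (O, N, halogen) counts +1, each bond to a less electronegative atom (H, metal, B, Si) counts −1, and each C–C bond counts 0.
C1 has one bond to C (0), one bond to H (-1), one bond to Br (+1), one bond to F (+1).
Oxidation state = 0 − 1 + 1 + 1 = +1.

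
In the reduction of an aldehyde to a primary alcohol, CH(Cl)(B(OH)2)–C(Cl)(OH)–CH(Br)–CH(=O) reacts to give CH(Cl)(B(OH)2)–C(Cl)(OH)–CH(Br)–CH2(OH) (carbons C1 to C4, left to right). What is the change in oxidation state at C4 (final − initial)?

Before: C4 has 1 bond to C, 1 bond to H, 2 bonds to O → oxidation state +1.
After: C4 has 1 bond to C, 2 bonds to H, 1 bond to O → oxidation state -1.
Δ = -1 − (+1) = -2, so this is a reduction at C4.

-2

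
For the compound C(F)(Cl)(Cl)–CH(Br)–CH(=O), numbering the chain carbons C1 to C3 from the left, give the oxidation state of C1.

+3

C1 has one bond to C (0), one bond to F (+1), one bond to Cl (+1), one bond to Cl (+1).
Oxidation state = 0 + 1 + 1 + 1 = +3.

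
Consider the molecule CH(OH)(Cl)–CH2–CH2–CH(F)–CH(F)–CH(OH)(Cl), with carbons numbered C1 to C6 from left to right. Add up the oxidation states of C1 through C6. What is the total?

-2

Tallying each carbon's bonds:
C1: 1C, 1H, 1O, 1Cl → 0 − 1 + 1 + 1 = +1
C2: 2C, 2H → 0 − 2 = -2
C3: 2C, 2H → 0 − 2 = -2
C4: 2C, 1H, 1F → 0 − 1 + 1 = 0
C5: 2C, 1H, 1F → 0 − 1 + 1 = 0
C6: 1C, 1H, 1O, 1Cl → 0 − 1 + 1 + 1 = +1
Sum = +1 − 2 − 2 + 0 + 0 + 1 = -2.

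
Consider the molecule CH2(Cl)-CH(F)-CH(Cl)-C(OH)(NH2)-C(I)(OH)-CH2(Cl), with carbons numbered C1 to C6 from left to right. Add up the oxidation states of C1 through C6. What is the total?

+2

Bonds to more-electronegative neighbours contribute +1 each, bonds to H or metals contribute −1 each, and C–C bonds contribute 0. Tallying each carbon:
C1: 1C, 2H, 1Cl → 0 − 2 + 1 = -1
C2: 2C, 1H, 1F → 0 − 1 + 1 = 0
C3: 2C, 1H, 1Cl → 0 − 1 + 1 = 0
C4: 2C, 1O, 1N → 0 + 1 + 1 = +2
C5: 2C, 1O, 1I → 0 + 1 + 1 = +2
C6: 1C, 2H, 1Cl → 0 − 2 + 1 = -1
Sum = -1 + 0 + 0 + 2 + 2 − 1 = +2.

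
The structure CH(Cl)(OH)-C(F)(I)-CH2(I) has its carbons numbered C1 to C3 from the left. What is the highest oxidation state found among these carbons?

Each bond to a more electronegative atom (O, N, halogen) counts +1, each bond to a less electronegative atom (H, metal, B, Si) counts −1, and each C–C bond counts 0. Tallying each carbon:
C1: 1C, 1H, 1O, 1Cl → 0 − 1 + 1 + 1 = +1
C2: 2C, 1F, 1I → 0 + 1 + 1 = +2
C3: 1C, 2H, 1I → 0 − 2 + 1 = -1
The highest value is +2.

+2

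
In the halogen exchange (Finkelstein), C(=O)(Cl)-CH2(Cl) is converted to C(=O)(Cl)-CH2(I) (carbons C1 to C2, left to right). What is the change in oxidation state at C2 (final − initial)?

Before: C2 has 1 bond to C, 2 bonds to H, 1 bond to Cl → oxidation state -1.
After: C2 has 1 bond to C, 2 bonds to H, 1 bond to I → oxidation state -1.
Δ = -1 − (-1) = 0, so no net redox change at C2.

0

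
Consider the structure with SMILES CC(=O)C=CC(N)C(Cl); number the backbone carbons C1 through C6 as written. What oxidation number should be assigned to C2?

Bonds to more-electronegative neighbours contribute +1 each, bonds to H or metals contribute −1 each, and C–C bonds contribute 0.
C2 has one bond to C (0), one bond to C (0), a double bond to O (2×+1 = +2).
Oxidation state = 0 + 0 + 2 = +2.

+2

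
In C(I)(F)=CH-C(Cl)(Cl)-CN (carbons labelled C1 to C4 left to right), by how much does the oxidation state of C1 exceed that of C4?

C1: 2C, 1F, 1I → 0 + 1 + 1 = +2
C4: 1C, 3N → 0 + 3 = +3
Difference: +2 − (+3) = -1.

-1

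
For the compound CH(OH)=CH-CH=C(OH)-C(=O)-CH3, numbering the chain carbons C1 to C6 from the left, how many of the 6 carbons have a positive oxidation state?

Tallying each carbon's bonds:
C1: 2C, 1H, 1O → 0 − 1 + 1 = 0
C2: 3C, 1H → 0 − 1 = -1
C3: 3C, 1H → 0 − 1 = -1
C4: 3C, 1O → 0 + 1 = +1
C5: 2C, 2O → 0 + 2 = +2
C6: 1C, 3H → 0 − 3 = -3
2 carbons (C4, C5) meet the condition.

2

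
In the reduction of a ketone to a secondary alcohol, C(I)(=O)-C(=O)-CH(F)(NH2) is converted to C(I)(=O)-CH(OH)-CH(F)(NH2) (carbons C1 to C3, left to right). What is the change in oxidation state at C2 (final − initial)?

-2

Before: C2 has 2 bonds to C, 2 bonds to O → oxidation state +2.
After: C2 has 2 bonds to C, 1 bond to H, 1 bond to O → oxidation state 0.
Δ = 0 − (+2) = -2, so this is a reduction at C2.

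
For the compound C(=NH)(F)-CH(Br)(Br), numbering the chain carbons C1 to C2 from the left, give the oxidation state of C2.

Assign +1 per bond to O/N/halogen, −1 per bond to H or an electropositive element, and 0 per bond to carbon.
C2 has one bond to C (0), one bond to Br (+1), one bond to H (-1), one bond to Br (+1).
Oxidation state = 0 + 1 − 1 + 1 = +1.

+1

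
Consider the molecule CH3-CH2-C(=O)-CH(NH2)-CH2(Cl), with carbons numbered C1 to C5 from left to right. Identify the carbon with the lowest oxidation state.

Count +1 for every bond to an atom more electronegative than carbon and −1 for every bond to one less electronegative; C–C bonds are 0. Tallying each carbon:
C1: 1C, 3H → 0 − 3 = -3
C2: 2C, 2H → 0 − 2 = -2
C3: 2C, 2O → 0 + 2 = +2
C4: 2C, 1H, 1N → 0 − 1 + 1 = 0
C5: 1C, 2H, 1Cl → 0 − 2 + 1 = -1
The most reduced carbon is C1 at -3.

C1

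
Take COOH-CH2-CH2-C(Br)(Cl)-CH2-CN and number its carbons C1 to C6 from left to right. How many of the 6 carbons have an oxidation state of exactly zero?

0

Each bond to a more electronegative atom (O, N, halogen) counts +1, each bond to a less electronegative atom (H, metal, B, Si) counts −1, and each C–C bond counts 0. Tallying each carbon:
C1: 1C, 3O → 0 + 3 = +3
C2: 2C, 2H → 0 − 2 = -2
C3: 2C, 2H → 0 − 2 = -2
C4: 2C, 1Cl, 1Br → 0 + 1 + 1 = +2
C5: 2C, 2H → 0 − 2 = -2
C6: 1C, 3N → 0 + 3 = +3
0 carbons meet the condition.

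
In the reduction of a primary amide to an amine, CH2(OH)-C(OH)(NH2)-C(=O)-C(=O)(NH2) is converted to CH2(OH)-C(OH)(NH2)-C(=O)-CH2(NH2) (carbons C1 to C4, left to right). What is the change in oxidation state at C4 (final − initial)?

-4

Before: C4 has 1 bond to C, 2 bonds to O, 1 bond to N → oxidation state +3.
After: C4 has 1 bond to C, 2 bonds to H, 1 bond to N → oxidation state -1.
Δ = -1 − (+3) = -4, so this is a reduction at C4.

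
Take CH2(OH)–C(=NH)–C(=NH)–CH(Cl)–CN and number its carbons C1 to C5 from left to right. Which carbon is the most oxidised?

Each bond to a more electronegative atom (O, N, halogen) counts +1, each bond to a less electronegative atom (H, metal, B, Si) counts −1, and each C–C bond counts 0. Tallying each carbon:
C1: 1C, 2H, 1O → 0 − 2 + 1 = -1
C2: 2C, 2N → 0 + 2 = +2
C3: 2C, 2N → 0 + 2 = +2
C4: 2C, 1H, 1Cl → 0 − 1 + 1 = 0
C5: 1C, 3N → 0 + 3 = +3
The most oxidised carbon is C5 at +3.

C5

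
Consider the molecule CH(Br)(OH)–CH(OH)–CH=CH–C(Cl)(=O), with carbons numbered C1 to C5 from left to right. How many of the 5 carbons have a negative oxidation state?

Assign +1 per bond to O/N/halogen, −1 per bond to H or an electropositive element, and 0 per bond to carbon. Tallying each carbon:
C1: 1C, 1H, 1O, 1Br → 0 − 1 + 1 + 1 = +1
C2: 2C, 1H, 1O → 0 − 1 + 1 = 0
C3: 3C, 1H → 0 − 1 = -1
C4: 3C, 1H → 0 − 1 = -1
C5: 1C, 2O, 1Cl → 0 + 2 + 1 = +3
2 carbons (C3, C4) meet the condition.

2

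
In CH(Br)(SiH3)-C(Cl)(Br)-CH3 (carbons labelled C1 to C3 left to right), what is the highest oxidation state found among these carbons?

+2

Tallying each carbon's bonds:
C1: 1C, 1H, 1Br, 1Si → 0 − 1 + 1 − 1 = -1
C2: 2C, 1Cl, 1Br → 0 + 1 + 1 = +2
C3: 1C, 3H → 0 − 3 = -3
The highest value is +2.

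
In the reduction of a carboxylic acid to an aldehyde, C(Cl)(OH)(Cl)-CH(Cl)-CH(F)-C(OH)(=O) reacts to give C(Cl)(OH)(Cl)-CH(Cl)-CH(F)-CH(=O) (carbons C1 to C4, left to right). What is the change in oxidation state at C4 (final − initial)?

-2

Before: C4 has 1 bond to C, 3 bonds to O → oxidation state +3.
After: C4 has 1 bond to C, 1 bond to H, 2 bonds to O → oxidation state +1.
Δ = +1 − (+3) = -2, so this is a reduction at C4.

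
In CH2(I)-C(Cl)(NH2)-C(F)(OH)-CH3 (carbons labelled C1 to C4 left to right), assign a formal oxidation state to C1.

-1

C1 has one bond to C (0), one bond to I (+1), one bond to H (-1), one bond to H (-1).
Oxidation state = 0 + 1 − 1 − 1 = -1.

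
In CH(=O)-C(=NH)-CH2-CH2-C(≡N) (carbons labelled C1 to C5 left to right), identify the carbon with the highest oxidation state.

C5

Each bond to a more electronegative atom (O, N, halogen) counts +1, each bond to a less electronegative atom (H, metal, B, Si) counts −1, and each C–C bond counts 0. Tallying each carbon:
C1: 1C, 1H, 2O → 0 − 1 + 2 = +1
C2: 2C, 2N → 0 + 2 = +2
C3: 2C, 2H → 0 − 2 = -2
C4: 2C, 2H → 0 − 2 = -2
C5: 1C, 3N → 0 + 3 = +3
The most oxidised carbon is C5 at +3.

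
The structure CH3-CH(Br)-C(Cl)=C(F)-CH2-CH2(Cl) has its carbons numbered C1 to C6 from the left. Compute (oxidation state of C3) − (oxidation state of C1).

+4

C3: 3C, 1Cl → 0 + 1 = +1
C1: 1C, 3H → 0 − 3 = -3
Difference: +1 − (-3) = +4.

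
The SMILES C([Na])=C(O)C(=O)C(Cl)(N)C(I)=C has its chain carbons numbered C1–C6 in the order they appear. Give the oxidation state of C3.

+2

C3 has one bond to C (0), one bond to C (0), a double bond to O (2×+1 = +2).
Oxidation state = 0 + 0 + 2 = +2.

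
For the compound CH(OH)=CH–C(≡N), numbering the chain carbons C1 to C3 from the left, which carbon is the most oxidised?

Bonds to more-electronegative neighbours contribute +1 each, bonds to H or metals contribute −1 each, and C–C bonds contribute 0. Tallying each carbon:
C1: 2C, 1H, 1O → 0 − 1 + 1 = 0
C2: 3C, 1H → 0 − 1 = -1
C3: 1C, 3N → 0 + 3 = +3
The most oxidised carbon is C3 at +3.

C3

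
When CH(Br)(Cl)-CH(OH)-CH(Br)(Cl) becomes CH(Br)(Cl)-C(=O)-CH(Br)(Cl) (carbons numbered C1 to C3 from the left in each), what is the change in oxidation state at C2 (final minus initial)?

Before: C2 has 2 bonds to C, 1 bond to H, 1 bond to O → oxidation state 0.
After: C2 has 2 bonds to C, 2 bonds to O → oxidation state +2.
Δ = +2 − (0) = +2, so this is an oxidation at C2.

+2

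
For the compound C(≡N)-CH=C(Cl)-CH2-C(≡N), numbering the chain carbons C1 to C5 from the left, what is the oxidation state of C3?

C3 has a double bond to C (2×0 = 0), one bond to C (0), one bond to Cl (+1).
Oxidation state = 0 + 0 + 1 = +1.

+1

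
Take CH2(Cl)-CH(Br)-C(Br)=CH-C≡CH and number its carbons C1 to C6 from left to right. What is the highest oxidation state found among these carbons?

Tallying each carbon's bonds:
C1: 1C, 2H, 1Cl → 0 − 2 + 1 = -1
C2: 2C, 1H, 1Br → 0 − 1 + 1 = 0
C3: 3C, 1Br → 0 + 1 = +1
C4: 3C, 1H → 0 − 1 = -1
C5: 4C → 0 = 0
C6: 3C, 1H → 0 − 1 = -1
The highest value is +1.

+1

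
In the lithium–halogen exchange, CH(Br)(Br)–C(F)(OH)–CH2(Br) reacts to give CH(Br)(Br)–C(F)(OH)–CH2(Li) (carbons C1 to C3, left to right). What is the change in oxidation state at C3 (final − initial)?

Before: C3 has 1 bond to C, 2 bonds to H, 1 bond to Br → oxidation state -1.
After: C3 has 1 bond to C, 2 bonds to H, 1 bond to Li → oxidation state -3.
Δ = -3 − (-1) = -2, so this is a reduction at C3.

-2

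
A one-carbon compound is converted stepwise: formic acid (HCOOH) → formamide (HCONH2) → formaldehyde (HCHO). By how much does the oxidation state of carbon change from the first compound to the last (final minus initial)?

-2

Carbon oxidation states along the series — formic acid: +2, formamide: +2, formaldehyde: 0.
Net change = 0 − (+2) = -2.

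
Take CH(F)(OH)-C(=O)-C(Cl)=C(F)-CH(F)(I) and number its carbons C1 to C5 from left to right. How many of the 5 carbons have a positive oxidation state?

Each bond to a more electronegative atom (O, N, halogen) counts +1, each bond to a less electronegative atom (H, metal, B, Si) counts −1, and each C–C bond counts 0. Tallying each carbon:
C1: 1C, 1H, 1O, 1F → 0 − 1 + 1 + 1 = +1
C2: 2C, 2O → 0 + 2 = +2
C3: 3C, 1Cl → 0 + 1 = +1
C4: 3C, 1F → 0 + 1 = +1
C5: 1C, 1H, 1F, 1I → 0 − 1 + 1 + 1 = +1
5 carbons (C1, C2, C3, C4, C5) meet the condition.

5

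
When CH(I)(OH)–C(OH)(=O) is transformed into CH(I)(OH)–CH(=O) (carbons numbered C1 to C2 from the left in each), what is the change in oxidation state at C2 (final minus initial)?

Before: C2 has 1 bond to C, 3 bonds to O → oxidation state +3.
After: C2 has 1 bond to C, 1 bond to H, 2 bonds to O → oxidation state +1.
Δ = +1 − (+3) = -2, so this is a reduction at C2.

-2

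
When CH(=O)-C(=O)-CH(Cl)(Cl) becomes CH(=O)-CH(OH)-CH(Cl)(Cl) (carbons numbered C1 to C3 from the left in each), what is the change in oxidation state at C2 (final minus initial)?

-2

Before: C2 has 2 bonds to C, 2 bonds to O → oxidation state +2.
After: C2 has 2 bonds to C, 1 bond to H, 1 bond to O → oxidation state 0.
Δ = 0 − (+2) = -2, so this is a reduction at C2.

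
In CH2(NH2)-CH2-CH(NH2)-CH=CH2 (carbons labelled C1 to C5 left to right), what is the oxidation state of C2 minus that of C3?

-2

C2: 2C, 2H → 0 − 2 = -2
C3: 2C, 1H, 1N → 0 − 1 + 1 = 0
Difference: -2 − (0) = -2.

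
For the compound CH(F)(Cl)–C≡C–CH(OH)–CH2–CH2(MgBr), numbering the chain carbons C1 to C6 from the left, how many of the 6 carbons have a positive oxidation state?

1

Tallying each carbon's bonds:
C1: 1C, 1H, 1F, 1Cl → 0 − 1 + 1 + 1 = +1
C2: 4C → 0 = 0
C3: 4C → 0 = 0
C4: 2C, 1H, 1O → 0 − 1 + 1 = 0
C5: 2C, 2H → 0 − 2 = -2
C6: 1C, 2H, 1Mg → 0 − 2 − 1 = -3
1 carbon (C1) meets the condition.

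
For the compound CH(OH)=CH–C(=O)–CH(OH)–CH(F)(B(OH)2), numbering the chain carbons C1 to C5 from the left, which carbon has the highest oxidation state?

Tallying each carbon's bonds:
C1: 2C, 1H, 1O → 0 − 1 + 1 = 0
C2: 3C, 1H → 0 − 1 = -1
C3: 2C, 2O → 0 + 2 = +2
C4: 2C, 1H, 1O → 0 − 1 + 1 = 0
C5: 1C, 1H, 1F, 1B → 0 − 1 + 1 − 1 = -1
The most oxidised carbon is C3 at +2.

C3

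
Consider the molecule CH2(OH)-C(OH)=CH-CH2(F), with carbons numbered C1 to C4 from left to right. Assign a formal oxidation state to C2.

C2 has one bond to C (0), a double bond to C (2×0 = 0), one bond to O (+1).
Oxidation state = 0 + 0 + 1 = +1.

+1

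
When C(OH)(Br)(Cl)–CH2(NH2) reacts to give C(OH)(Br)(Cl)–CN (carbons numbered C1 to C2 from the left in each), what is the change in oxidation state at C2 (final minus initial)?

Before: C2 has 1 bond to C, 2 bonds to H, 1 bond to N → oxidation state -1.
After: C2 has 1 bond to C, 3 bonds to N → oxidation state +3.
Δ = +3 − (-1) = +4, so this is an oxidation at C2.

+4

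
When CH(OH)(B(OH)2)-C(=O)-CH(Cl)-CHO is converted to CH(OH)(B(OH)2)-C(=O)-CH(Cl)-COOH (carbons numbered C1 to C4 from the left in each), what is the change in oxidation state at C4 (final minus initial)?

Before: C4 has 1 bond to C, 1 bond to H, 2 bonds to O → oxidation state +1.
After: C4 has 1 bond to C, 3 bonds to O → oxidation state +3.
Δ = +3 − (+1) = +2, so this is an oxidation at C4.

+2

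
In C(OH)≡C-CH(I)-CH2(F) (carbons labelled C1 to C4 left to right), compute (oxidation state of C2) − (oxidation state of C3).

0

C2: 4C → 0 = 0
C3: 2C, 1H, 1I → 0 − 1 + 1 = 0
Difference: 0 − (0) = 0.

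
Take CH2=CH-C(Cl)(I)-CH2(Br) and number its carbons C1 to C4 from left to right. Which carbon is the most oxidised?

C3

Bonds to more-electronegative neighbours contribute +1 each, bonds to H or metals contribute −1 each, and C–C bonds contribute 0. Tallying each carbon:
C1: 2C, 2H → 0 − 2 = -2
C2: 3C, 1H → 0 − 1 = -1
C3: 2C, 1Cl, 1I → 0 + 1 + 1 = +2
C4: 1C, 2H, 1Br → 0 − 2 + 1 = -1
The most oxidised carbon is C3 at +2.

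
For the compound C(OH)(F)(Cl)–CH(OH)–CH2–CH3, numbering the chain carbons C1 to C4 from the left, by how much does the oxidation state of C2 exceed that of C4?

+3

C2: 2C, 1H, 1O → 0 − 1 + 1 = 0
C4: 1C, 3H → 0 − 3 = -3
Difference: 0 − (-3) = +3.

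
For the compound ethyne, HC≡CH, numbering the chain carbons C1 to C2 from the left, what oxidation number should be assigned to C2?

Each bond to a more electronegative atom (O, N, halogen) counts +1, each bond to a less electronegative atom (H, metal, B, Si) counts −1, and each C–C bond counts 0.
C2 has one bond to H (-1), a triple bond to C (3×0 = 0).
Oxidation state = -1 + 0 = -1.

-1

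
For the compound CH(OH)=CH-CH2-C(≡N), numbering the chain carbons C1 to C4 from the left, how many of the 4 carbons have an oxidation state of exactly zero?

1

Tallying each carbon's bonds:
C1: 2C, 1H, 1O → 0 − 1 + 1 = 0
C2: 3C, 1H → 0 − 1 = -1
C3: 2C, 2H → 0 − 2 = -2
C4: 1C, 3N → 0 + 3 = +3
1 carbon (C1) meets the condition.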